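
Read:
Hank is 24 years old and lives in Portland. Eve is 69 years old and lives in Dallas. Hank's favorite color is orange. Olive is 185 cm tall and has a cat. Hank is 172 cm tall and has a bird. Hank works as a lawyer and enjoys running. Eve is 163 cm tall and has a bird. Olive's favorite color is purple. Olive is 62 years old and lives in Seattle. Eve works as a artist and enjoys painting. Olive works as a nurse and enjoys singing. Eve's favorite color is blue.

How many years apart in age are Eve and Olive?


69 vs 62, diff = 7

7


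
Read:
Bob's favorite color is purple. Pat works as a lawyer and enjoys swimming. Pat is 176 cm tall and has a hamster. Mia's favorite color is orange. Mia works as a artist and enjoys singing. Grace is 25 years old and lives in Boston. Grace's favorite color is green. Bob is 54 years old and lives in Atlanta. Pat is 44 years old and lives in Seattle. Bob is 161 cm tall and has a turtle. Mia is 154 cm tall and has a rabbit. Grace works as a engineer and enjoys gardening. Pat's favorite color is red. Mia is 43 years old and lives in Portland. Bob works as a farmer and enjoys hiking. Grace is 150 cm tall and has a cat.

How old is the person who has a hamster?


Person with hamster is Pat, age 44

44


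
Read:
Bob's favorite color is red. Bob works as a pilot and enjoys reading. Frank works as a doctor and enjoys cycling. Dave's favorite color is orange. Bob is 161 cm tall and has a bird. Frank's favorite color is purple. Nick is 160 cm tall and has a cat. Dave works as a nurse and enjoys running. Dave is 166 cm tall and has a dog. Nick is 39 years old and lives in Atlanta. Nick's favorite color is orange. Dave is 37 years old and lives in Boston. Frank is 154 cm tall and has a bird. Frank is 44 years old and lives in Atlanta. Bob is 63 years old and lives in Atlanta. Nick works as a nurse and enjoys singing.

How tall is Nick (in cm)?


Nick is 160 cm tall

160


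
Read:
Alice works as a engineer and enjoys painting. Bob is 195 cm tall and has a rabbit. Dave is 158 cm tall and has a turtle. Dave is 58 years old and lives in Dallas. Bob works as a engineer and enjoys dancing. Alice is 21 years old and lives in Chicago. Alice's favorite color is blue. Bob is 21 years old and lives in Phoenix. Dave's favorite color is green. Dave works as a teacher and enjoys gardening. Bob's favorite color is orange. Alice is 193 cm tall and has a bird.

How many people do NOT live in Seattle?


Not in Seattle: 3

3


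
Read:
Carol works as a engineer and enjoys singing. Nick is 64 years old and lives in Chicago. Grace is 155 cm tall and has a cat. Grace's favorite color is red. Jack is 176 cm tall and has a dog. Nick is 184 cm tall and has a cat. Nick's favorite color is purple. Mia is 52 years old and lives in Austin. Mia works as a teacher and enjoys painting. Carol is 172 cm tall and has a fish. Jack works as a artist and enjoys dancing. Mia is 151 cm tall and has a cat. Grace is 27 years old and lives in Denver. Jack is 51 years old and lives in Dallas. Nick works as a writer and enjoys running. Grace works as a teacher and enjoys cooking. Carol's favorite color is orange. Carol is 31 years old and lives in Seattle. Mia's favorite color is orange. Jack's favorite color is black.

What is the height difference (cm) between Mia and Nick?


|151 - 184| = 33

33


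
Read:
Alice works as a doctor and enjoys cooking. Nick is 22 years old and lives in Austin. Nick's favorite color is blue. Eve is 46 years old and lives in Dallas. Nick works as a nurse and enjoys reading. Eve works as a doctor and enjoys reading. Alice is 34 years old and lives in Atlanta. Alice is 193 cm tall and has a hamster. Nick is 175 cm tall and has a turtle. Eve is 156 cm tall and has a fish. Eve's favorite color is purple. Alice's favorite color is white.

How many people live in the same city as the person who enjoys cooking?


Person with hobby cooking is Alice, city Atlanta. Count = 1

1


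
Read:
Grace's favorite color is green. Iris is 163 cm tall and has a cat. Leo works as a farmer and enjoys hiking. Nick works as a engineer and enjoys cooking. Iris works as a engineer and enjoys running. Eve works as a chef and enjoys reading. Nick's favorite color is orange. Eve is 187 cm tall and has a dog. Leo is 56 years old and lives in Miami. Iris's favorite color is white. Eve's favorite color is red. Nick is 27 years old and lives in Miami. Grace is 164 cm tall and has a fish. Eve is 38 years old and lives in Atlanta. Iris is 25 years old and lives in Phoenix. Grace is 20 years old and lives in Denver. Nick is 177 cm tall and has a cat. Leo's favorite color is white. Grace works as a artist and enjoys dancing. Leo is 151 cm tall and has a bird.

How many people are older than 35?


Filter: 2

2


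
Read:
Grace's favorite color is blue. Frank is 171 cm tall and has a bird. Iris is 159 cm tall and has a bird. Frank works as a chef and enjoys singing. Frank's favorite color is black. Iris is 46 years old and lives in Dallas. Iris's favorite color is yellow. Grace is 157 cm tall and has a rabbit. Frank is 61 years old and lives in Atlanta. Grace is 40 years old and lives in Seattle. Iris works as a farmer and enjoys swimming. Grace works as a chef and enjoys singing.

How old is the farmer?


The farmer is Iris, age 46

46


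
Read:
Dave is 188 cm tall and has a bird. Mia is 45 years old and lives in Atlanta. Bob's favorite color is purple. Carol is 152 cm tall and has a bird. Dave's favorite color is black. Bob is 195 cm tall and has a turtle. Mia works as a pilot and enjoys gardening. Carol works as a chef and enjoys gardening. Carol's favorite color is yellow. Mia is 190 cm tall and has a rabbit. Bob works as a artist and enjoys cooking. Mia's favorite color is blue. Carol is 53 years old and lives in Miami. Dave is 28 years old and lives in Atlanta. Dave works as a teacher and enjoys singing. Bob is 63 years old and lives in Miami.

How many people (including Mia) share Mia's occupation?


Mia is a pilot. Count = 1

1


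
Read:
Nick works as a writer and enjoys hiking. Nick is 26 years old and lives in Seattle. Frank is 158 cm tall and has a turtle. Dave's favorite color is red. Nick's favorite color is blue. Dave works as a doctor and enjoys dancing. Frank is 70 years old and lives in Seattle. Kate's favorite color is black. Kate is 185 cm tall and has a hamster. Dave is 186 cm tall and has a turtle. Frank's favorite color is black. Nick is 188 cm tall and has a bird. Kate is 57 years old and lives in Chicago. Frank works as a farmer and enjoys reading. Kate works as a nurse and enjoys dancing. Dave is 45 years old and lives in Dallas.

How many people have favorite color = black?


Count: 2

2


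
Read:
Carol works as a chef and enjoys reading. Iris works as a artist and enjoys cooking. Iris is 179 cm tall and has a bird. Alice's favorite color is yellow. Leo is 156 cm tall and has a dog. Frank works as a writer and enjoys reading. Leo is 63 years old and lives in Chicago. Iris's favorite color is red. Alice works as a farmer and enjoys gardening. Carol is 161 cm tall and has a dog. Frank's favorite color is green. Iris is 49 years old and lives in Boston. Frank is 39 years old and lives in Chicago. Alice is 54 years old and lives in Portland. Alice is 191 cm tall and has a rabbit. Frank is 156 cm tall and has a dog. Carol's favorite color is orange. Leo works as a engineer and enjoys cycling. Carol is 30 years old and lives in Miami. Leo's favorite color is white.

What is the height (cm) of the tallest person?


Tallest: Alice at 191 cm

191


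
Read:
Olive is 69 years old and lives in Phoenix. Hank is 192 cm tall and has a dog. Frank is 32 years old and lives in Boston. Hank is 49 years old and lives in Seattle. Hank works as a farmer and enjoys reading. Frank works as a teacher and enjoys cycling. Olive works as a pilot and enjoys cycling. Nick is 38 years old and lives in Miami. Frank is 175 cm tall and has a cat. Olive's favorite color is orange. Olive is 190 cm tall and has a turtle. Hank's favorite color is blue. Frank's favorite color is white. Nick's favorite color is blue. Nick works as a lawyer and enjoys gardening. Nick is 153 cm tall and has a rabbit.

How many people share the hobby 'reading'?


Count: 1

1


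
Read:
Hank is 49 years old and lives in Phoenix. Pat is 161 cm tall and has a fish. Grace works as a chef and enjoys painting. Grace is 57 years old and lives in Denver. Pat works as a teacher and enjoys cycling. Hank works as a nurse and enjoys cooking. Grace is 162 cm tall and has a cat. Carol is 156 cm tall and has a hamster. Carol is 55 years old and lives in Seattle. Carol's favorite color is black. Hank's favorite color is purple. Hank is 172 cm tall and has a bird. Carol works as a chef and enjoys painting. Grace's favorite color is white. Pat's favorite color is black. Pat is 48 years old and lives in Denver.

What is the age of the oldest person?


Oldest: Grace at 57

57


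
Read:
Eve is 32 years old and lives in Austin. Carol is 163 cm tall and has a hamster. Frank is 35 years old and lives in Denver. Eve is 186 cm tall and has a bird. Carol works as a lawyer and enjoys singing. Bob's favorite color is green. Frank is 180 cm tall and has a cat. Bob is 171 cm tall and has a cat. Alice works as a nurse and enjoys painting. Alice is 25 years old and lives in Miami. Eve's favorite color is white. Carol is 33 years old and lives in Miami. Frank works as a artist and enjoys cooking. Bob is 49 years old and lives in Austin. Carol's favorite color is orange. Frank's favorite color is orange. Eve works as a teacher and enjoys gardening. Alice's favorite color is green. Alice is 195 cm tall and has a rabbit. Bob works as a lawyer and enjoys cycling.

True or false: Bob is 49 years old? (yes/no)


Bob is actually 49. yes

yes


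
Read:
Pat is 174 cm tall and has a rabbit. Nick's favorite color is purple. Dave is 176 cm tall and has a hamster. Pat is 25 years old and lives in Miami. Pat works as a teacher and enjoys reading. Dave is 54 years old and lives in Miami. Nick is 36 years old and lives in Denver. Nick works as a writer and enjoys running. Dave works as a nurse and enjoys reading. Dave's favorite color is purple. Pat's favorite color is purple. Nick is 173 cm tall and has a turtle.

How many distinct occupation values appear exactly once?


Unique occupation values: 3

3


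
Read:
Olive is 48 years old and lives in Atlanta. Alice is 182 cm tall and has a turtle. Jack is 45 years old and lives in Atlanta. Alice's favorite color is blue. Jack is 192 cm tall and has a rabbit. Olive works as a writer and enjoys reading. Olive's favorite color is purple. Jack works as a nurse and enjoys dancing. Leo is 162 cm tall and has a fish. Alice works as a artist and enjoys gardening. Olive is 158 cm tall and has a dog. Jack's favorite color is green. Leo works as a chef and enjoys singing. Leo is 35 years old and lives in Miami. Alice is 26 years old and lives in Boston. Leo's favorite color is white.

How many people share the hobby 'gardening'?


Count: 1

1


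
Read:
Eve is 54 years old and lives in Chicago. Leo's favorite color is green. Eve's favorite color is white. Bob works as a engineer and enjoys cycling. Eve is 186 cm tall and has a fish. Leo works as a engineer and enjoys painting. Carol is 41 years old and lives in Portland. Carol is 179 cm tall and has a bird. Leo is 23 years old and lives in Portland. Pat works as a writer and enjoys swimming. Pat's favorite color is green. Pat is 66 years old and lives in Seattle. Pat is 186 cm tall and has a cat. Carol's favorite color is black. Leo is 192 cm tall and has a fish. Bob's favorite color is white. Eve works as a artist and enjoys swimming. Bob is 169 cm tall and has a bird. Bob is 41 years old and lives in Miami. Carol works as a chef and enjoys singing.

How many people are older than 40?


Filter: 4

4


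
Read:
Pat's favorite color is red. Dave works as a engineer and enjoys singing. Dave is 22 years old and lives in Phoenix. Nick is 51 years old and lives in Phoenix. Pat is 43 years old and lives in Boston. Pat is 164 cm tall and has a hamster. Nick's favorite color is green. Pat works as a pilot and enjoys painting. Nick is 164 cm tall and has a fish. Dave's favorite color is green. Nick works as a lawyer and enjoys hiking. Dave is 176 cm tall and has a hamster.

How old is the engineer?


The engineer is Dave, age 22

22


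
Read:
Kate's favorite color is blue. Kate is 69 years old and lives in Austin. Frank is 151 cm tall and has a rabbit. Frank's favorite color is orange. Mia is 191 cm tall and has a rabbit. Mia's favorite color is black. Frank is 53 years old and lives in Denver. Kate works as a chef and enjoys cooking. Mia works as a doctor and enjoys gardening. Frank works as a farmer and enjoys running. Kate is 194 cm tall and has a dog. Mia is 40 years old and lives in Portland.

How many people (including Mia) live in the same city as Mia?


Mia lives in Portland. Count = 1

1


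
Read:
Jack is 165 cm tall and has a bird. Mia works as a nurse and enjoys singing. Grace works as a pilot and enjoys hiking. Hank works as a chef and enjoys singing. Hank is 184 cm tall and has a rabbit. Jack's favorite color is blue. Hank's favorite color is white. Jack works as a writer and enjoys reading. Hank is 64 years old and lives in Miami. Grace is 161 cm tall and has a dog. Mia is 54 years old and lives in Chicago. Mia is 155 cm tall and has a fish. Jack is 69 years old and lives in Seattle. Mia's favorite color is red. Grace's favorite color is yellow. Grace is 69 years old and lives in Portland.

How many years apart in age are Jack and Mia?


69 vs 54, diff = 15

15


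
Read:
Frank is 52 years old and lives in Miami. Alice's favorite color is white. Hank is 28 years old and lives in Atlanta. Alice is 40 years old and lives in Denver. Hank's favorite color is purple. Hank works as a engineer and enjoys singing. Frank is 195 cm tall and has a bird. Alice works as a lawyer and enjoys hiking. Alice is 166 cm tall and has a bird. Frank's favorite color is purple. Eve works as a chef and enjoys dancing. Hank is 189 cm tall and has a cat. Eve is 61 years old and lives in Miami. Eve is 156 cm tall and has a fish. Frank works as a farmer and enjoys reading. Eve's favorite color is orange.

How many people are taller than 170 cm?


Taller than 170: 2

2


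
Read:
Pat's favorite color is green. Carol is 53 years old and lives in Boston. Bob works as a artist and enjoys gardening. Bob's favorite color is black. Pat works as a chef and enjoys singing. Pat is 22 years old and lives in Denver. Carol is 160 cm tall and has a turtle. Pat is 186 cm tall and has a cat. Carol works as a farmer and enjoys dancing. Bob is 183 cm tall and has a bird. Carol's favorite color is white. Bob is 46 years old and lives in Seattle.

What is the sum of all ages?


22+46+53 = 121

121


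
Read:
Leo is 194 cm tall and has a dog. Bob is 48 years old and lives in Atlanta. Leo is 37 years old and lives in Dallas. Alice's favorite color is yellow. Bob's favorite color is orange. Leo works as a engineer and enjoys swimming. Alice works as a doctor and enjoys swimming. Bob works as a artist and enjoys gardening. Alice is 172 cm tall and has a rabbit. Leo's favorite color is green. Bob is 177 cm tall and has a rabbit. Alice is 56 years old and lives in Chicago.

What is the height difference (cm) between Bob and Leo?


|177 - 194| = 17

17


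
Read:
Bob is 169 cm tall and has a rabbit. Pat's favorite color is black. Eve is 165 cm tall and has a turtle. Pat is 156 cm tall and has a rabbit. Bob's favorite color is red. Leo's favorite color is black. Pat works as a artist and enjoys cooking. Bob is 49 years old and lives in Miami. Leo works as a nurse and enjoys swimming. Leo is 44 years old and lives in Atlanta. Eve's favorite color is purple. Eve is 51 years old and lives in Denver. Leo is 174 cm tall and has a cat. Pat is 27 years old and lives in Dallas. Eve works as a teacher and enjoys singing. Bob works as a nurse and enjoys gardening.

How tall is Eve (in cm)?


Eve is 165 cm tall

165


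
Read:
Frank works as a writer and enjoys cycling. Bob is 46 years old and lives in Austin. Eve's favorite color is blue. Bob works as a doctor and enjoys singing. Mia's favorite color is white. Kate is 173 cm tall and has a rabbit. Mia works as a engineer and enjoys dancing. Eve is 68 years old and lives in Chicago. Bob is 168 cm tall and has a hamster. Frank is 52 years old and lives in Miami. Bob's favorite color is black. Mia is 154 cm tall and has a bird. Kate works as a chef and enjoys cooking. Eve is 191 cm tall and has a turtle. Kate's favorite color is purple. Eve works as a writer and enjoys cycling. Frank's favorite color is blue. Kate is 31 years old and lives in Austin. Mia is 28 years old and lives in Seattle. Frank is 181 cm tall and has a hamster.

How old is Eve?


Eve is 68 years old

68


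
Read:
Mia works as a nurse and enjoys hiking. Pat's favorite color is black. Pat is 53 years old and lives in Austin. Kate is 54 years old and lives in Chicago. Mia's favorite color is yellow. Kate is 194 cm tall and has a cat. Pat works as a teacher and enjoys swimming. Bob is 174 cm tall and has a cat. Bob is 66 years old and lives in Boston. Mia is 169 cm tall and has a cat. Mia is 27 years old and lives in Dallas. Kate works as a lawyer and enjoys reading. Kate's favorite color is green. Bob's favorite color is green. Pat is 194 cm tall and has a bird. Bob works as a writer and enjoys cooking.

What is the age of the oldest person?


Oldest: Bob at 66

66


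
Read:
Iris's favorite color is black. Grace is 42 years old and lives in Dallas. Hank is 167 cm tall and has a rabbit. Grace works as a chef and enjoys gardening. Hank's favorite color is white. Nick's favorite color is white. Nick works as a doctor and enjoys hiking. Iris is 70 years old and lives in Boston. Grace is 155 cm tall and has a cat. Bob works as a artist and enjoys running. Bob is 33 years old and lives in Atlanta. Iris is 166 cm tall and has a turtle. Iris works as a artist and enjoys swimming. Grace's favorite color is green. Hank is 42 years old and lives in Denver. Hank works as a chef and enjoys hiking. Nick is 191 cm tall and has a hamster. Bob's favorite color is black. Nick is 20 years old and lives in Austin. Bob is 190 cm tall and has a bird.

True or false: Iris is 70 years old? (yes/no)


Iris is actually 70. yes

yes


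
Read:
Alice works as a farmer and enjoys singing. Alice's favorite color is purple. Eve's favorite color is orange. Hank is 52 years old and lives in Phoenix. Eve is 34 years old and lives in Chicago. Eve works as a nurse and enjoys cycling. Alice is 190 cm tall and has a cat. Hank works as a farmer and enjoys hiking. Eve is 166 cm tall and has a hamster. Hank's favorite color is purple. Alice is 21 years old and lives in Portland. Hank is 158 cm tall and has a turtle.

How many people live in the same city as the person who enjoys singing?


Person with hobby singing is Alice, city Portland. Count = 1

1


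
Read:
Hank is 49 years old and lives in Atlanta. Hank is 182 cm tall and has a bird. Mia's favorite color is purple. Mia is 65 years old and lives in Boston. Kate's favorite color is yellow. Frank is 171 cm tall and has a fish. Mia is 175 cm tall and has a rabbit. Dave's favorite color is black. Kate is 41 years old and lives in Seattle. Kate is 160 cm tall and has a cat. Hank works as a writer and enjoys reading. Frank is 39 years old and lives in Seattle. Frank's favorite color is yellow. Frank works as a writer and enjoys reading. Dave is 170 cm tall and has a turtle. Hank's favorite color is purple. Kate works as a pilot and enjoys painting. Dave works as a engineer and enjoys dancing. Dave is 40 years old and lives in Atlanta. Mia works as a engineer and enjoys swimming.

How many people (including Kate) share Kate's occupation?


Kate is a pilot. Count = 1

1


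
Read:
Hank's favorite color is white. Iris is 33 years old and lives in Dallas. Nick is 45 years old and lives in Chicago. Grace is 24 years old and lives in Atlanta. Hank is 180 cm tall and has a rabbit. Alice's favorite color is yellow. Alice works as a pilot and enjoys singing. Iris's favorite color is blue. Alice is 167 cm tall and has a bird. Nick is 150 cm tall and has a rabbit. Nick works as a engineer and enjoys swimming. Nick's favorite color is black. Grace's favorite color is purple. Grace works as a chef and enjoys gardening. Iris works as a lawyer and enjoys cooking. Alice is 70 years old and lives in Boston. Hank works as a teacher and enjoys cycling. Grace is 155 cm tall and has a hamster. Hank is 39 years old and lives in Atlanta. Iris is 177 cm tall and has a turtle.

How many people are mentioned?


People: Iris, Grace, Hank, Nick, Alice. Count = 5

5


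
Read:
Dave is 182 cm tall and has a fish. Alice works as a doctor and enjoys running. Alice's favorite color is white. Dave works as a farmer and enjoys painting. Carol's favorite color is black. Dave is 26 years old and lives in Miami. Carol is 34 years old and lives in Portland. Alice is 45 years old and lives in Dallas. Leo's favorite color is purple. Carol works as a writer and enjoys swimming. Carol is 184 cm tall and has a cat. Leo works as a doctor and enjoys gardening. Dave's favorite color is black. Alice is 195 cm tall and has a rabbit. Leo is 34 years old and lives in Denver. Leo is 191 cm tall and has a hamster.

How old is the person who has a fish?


Person with fish is Dave, age 26

26


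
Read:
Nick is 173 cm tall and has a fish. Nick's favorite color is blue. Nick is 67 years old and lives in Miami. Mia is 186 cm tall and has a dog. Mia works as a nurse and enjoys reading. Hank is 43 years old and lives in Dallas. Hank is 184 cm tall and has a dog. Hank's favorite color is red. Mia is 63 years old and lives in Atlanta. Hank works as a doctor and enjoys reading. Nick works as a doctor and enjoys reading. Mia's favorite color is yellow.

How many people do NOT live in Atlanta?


Not in Atlanta: 2

2


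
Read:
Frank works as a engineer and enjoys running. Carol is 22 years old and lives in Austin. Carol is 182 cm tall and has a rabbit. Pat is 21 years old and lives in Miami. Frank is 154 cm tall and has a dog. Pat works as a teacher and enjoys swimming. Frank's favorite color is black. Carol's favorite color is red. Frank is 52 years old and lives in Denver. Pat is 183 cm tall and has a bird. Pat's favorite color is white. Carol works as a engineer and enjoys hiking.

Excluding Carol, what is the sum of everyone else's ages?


Sum (excluding Carol): 73

73


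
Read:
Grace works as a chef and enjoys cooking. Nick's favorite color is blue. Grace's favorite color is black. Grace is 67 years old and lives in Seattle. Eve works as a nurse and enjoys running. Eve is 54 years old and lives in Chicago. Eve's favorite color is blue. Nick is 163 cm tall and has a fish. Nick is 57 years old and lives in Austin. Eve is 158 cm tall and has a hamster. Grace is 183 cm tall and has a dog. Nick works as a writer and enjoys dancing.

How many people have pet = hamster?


Count: 1

1


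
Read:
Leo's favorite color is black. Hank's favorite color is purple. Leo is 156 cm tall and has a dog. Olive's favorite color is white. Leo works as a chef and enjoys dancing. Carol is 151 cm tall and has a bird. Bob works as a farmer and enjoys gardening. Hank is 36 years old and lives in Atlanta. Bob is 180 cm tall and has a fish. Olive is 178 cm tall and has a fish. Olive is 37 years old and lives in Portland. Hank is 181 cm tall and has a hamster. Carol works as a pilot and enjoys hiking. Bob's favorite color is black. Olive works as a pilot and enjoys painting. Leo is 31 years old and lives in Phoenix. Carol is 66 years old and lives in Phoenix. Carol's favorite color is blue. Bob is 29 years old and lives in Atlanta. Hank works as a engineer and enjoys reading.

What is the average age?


Sum=199, n=5, avg=39.8

39.8


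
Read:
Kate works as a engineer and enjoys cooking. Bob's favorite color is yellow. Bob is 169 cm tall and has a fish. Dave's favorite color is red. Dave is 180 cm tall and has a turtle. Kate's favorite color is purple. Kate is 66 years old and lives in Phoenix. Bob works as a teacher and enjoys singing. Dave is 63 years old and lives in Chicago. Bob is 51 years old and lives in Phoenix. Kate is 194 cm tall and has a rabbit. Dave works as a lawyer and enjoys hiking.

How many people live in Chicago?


Count in Chicago: 1

1


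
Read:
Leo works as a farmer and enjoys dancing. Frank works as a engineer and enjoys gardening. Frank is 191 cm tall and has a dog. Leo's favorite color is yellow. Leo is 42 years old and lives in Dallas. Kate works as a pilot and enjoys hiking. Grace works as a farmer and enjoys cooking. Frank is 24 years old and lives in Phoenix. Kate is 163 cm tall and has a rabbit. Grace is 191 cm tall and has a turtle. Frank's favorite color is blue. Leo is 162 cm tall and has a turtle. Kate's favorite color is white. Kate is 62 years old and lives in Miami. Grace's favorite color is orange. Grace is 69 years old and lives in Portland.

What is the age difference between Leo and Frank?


|42 - 24| = 18

18


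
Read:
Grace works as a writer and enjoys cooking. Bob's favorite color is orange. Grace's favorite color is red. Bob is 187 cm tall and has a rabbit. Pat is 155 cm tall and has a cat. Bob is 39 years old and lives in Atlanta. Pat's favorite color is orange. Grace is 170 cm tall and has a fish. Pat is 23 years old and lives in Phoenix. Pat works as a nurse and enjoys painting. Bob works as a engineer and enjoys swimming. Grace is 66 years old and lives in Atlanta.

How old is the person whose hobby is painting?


Person with hobby=painting is Pat, age 23

23


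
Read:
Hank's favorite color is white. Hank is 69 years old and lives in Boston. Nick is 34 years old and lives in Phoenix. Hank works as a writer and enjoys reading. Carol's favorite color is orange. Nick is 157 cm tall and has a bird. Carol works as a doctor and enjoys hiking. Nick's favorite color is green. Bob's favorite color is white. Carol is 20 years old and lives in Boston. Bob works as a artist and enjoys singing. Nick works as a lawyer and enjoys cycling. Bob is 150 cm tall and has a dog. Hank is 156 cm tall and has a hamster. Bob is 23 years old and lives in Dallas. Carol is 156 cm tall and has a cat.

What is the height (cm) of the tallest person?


Tallest: Nick at 157 cm

157


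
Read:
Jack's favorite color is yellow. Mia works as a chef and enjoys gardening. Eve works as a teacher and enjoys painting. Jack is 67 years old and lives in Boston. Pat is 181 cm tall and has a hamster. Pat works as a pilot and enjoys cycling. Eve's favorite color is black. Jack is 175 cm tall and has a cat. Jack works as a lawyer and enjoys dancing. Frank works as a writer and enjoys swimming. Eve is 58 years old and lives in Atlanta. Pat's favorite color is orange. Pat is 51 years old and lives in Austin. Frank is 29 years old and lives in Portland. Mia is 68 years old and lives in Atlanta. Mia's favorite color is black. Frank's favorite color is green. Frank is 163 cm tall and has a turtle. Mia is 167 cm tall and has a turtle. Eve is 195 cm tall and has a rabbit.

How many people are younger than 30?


Filter: 1

1


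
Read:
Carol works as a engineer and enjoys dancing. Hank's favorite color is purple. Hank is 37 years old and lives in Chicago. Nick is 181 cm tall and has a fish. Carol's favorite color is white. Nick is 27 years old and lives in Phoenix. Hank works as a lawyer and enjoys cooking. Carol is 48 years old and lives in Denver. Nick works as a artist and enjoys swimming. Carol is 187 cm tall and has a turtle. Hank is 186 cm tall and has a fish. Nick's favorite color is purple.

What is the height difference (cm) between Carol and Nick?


|187 - 181| = 6

6


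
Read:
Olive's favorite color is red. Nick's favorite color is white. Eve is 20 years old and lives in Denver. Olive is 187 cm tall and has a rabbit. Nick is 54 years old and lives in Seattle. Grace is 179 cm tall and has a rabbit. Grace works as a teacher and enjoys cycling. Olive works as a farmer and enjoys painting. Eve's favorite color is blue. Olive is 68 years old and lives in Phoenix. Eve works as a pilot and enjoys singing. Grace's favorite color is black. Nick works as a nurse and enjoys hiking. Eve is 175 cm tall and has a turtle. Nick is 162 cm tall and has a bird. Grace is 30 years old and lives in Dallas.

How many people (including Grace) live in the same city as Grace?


Grace lives in Dallas. Count = 1

1


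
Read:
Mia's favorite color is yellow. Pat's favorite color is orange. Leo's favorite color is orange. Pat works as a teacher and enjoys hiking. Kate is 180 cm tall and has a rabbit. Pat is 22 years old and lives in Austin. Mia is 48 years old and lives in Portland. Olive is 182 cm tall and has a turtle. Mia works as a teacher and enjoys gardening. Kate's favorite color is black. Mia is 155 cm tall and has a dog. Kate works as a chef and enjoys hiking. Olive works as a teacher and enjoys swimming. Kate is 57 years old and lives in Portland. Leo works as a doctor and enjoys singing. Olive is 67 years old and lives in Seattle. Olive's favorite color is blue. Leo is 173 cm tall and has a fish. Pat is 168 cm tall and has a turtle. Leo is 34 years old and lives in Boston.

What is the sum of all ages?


48+67+22+34+57 = 228

228


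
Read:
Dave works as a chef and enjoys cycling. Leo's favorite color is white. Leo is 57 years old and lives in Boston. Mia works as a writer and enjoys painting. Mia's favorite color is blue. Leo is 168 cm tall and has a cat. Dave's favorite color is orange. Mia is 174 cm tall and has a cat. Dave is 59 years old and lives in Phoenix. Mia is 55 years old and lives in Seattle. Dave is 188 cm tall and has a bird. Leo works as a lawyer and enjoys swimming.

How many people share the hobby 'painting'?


Count: 1

1


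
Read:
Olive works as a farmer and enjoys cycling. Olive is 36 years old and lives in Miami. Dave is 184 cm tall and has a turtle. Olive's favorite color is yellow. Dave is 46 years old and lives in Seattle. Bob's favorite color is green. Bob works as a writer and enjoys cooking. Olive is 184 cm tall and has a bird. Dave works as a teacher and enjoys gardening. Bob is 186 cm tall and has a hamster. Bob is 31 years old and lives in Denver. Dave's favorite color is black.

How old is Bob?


Bob is 31 years old

31


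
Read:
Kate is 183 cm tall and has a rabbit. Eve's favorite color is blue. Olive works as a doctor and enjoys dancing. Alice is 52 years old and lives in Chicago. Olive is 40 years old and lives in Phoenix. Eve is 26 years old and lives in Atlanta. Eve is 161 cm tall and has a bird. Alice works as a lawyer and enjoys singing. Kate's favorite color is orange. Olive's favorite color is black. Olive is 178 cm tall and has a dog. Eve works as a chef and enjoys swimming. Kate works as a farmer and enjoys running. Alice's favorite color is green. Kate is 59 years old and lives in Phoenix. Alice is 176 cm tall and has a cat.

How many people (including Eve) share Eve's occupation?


Eve is a chef. Count = 1

1


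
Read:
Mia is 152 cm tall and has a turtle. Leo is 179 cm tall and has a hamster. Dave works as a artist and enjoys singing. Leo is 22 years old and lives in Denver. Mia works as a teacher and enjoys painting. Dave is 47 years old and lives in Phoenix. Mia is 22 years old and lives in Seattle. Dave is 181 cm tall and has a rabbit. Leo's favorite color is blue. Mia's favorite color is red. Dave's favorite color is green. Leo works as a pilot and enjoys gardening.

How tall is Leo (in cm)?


Leo is 179 cm tall

179


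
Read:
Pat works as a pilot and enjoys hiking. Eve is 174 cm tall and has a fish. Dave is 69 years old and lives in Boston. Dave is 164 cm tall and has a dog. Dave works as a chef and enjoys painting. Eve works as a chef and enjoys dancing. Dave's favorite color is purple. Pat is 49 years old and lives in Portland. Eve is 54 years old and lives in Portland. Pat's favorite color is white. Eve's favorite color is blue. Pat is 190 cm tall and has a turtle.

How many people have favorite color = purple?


Count: 1

1


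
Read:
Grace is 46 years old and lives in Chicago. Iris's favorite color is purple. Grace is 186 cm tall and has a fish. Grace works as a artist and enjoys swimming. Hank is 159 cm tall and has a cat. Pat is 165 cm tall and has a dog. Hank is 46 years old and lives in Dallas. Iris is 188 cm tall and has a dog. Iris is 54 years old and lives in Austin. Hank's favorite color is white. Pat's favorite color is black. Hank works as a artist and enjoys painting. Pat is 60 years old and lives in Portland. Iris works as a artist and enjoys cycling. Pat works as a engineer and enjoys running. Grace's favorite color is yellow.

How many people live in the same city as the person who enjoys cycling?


Person with hobby cycling is Iris, city Austin. Count = 1

1


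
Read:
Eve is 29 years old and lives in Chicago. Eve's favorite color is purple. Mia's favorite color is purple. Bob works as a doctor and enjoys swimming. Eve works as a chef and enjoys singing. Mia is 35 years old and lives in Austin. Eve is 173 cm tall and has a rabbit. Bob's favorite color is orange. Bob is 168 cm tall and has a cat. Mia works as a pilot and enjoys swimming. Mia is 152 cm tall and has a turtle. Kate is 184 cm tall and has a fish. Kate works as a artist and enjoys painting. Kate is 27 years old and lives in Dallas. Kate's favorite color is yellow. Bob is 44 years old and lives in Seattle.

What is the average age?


Sum=135, n=4, avg=33.75

33.75


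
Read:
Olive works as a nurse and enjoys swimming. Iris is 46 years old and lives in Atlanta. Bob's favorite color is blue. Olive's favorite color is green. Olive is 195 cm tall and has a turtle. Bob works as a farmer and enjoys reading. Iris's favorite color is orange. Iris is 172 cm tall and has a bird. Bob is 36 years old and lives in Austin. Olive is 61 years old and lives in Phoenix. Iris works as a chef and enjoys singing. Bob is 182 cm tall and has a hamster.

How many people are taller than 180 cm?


Taller than 180: 2

2


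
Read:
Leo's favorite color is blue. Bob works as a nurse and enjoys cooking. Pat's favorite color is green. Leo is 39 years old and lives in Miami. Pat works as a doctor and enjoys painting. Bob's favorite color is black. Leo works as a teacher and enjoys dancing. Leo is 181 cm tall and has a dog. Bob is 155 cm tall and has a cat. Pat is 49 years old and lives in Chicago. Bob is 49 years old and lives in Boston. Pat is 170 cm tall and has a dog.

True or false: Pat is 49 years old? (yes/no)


Pat is actually 49. yes

yes


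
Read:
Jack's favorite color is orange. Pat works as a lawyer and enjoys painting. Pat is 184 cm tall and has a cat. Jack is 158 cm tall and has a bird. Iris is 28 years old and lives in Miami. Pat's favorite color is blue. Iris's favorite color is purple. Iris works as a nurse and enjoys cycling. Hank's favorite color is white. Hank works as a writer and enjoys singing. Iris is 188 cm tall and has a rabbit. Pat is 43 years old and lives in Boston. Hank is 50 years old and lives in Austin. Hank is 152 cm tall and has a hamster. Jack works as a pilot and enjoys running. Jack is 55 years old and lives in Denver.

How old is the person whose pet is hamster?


Person with pet=hamster is Hank, age 50

50


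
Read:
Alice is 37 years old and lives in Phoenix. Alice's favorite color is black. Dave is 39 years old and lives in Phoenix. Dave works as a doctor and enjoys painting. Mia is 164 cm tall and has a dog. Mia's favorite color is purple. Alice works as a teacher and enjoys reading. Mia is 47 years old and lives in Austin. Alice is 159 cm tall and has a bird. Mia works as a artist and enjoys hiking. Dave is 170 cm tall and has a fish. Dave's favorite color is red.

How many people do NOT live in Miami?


Not in Miami: 3

3


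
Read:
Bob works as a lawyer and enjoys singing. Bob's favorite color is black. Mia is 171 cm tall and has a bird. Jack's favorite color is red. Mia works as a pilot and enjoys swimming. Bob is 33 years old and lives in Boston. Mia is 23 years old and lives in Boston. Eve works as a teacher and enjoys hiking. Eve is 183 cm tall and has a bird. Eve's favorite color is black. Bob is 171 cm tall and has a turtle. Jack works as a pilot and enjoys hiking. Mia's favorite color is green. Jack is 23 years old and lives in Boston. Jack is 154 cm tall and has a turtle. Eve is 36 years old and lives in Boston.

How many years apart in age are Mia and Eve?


23 vs 36, diff = 13

13


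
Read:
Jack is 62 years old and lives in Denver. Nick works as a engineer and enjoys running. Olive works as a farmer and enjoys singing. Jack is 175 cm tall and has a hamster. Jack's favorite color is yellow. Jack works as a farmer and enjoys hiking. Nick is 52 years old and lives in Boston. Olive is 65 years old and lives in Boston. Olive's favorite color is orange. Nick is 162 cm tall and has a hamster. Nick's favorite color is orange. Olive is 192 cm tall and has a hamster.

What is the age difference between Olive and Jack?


|65 - 62| = 3

3


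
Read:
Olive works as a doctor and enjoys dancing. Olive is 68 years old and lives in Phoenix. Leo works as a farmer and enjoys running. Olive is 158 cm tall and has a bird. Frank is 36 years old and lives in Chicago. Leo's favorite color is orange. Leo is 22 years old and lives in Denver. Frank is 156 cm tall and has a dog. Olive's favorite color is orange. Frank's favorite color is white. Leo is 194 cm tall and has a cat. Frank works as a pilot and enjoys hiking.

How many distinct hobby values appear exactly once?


Unique hobby values: 3

3


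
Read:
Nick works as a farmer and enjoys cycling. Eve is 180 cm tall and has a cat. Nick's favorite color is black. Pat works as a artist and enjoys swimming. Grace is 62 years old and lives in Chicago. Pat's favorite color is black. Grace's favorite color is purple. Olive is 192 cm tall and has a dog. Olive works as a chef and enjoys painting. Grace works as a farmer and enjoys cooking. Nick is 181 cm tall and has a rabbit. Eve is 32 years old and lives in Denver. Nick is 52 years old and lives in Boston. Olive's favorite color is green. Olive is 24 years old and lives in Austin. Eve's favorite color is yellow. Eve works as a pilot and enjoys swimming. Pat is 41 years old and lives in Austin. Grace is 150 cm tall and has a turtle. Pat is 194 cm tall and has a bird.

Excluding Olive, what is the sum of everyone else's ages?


Sum (excluding Olive): 187

187


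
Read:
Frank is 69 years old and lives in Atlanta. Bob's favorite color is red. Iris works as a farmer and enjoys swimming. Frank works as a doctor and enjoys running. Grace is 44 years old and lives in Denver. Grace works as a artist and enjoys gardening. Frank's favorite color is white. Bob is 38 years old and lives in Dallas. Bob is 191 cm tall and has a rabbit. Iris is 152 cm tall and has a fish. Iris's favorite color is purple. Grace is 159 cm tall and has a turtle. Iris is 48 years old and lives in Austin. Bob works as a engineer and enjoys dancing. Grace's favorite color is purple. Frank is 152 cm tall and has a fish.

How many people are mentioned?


People: Grace, Bob, Frank, Iris. Count = 4

4


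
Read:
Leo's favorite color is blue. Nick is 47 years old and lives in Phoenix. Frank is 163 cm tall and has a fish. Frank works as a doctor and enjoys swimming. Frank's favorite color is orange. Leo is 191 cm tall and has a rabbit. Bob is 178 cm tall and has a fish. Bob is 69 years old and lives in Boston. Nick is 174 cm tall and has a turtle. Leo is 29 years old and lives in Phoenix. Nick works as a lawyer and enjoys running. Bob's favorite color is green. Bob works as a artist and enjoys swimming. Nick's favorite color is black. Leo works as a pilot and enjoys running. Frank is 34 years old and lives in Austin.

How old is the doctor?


The doctor is Frank, age 34

34
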